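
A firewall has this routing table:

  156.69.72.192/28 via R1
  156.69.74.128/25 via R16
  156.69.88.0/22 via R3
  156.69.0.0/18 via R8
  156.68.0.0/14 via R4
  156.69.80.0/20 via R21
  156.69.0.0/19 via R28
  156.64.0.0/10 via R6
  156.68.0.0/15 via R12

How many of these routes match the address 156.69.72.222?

3

Prefixes containing 156.69.72.222:
  156.64.0.0/10 (156.64.0.0 - 156.127.255.255)
  156.68.0.0/14 (156.68.0.0 - 156.71.255.255)
  156.68.0.0/15 (156.68.0.0 - 156.69.255.255)
Total matching entries: 3.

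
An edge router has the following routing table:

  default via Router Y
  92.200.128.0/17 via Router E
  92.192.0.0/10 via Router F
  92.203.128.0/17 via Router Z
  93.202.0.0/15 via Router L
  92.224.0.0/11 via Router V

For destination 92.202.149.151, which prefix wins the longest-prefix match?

Entries matching 92.202.149.151:
  0.0.0.0/0 (default, matches everything)
  92.192.0.0/10 (92.192.0.0 - 92.255.255.255)
Most specific is 92.192.0.0/10.

92.192.0.0/10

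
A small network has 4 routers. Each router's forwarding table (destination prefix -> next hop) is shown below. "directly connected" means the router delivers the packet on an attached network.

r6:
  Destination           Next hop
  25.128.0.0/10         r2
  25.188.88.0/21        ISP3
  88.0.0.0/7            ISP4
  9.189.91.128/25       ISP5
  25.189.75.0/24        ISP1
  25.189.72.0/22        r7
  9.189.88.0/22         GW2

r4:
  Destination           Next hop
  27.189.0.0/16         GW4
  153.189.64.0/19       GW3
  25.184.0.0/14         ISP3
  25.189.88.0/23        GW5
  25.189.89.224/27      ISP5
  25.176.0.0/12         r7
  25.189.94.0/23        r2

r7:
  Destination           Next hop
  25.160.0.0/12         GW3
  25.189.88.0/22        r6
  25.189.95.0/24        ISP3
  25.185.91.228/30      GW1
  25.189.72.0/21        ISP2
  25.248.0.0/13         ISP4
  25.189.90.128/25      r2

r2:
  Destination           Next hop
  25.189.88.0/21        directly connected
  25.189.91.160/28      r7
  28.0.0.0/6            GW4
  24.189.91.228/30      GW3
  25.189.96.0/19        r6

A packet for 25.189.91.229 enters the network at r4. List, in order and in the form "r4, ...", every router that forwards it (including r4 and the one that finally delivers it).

At r4: longest match for 25.189.91.229 is 25.176.0.0/12 -> r7
At r7: longest match for 25.189.91.229 is 25.189.88.0/22 -> r6
At r6: longest match for 25.189.91.229 is 25.128.0.0/10 -> r2
At r2: longest match for 25.189.91.229 is 25.189.88.0/21 -> directly connected

r4, r7, r6, r2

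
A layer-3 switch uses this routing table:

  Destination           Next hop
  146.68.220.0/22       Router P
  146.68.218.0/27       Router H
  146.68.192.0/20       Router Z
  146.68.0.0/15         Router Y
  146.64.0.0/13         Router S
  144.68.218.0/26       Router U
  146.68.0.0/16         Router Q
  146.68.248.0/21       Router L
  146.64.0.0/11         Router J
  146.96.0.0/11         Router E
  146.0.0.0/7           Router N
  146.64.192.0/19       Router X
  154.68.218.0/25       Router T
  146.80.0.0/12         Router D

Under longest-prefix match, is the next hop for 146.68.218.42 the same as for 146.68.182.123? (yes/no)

yes

146.68.218.42: longest match 146.68.0.0/16 -> Router Q
146.68.182.123: longest match 146.68.0.0/16 -> Router Q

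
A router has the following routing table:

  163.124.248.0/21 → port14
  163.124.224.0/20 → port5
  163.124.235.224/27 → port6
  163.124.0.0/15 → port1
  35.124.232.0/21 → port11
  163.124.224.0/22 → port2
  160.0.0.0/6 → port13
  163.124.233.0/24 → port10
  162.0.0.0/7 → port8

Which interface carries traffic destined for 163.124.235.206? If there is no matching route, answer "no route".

Routes whose prefix contains 163.124.235.206:
  160.0.0.0/6 (160.0.0.0 - 163.255.255.255) -> port13
  162.0.0.0/7 (162.0.0.0 - 163.255.255.255) -> port8
  163.124.0.0/15 (163.124.0.0 - 163.125.255.255) -> port1
  163.124.224.0/20 (163.124.224.0 - 163.124.239.255) -> port5
More-specific entries that do NOT match:
  163.124.235.224/27 (163.124.235.224 - 163.124.235.255) does not contain 163.124.235.206
  163.124.233.0/24 (163.124.233.0 - 163.124.233.255) does not contain 163.124.235.206
  163.124.224.0/22 (163.124.224.0 - 163.124.227.255) does not contain 163.124.235.206
  163.124.248.0/21 (163.124.248.0 - 163.124.255.255) does not contain 163.124.235.206
  35.124.232.0/21 (35.124.232.0 - 35.124.239.255) does not contain 163.124.235.206
Longest matching prefix is /20 -> interface port5.

port5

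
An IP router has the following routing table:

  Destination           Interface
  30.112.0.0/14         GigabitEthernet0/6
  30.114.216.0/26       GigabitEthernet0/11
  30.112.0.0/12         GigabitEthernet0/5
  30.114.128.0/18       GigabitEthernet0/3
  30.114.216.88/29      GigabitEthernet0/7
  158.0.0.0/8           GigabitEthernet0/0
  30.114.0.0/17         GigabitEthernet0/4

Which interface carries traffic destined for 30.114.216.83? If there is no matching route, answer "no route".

Routes whose prefix contains 30.114.216.83:
  30.112.0.0/12 (30.112.0.0 - 30.127.255.255) -> GigabitEthernet0/5
  30.112.0.0/14 (30.112.0.0 - 30.115.255.255) -> GigabitEthernet0/6
More-specific entries that do NOT match:
  30.114.216.88/29 (30.114.216.88 - 30.114.216.95) does not contain 30.114.216.83
  30.114.216.0/26 (30.114.216.0 - 30.114.216.63) does not contain 30.114.216.83
  30.114.128.0/18 (30.114.128.0 - 30.114.191.255) does not contain 30.114.216.83
  30.114.0.0/17 (30.114.0.0 - 30.114.127.255) does not contain 30.114.216.83
Longest matching prefix is /14 -> interface GigabitEthernet0/6.

GigabitEthernet0/6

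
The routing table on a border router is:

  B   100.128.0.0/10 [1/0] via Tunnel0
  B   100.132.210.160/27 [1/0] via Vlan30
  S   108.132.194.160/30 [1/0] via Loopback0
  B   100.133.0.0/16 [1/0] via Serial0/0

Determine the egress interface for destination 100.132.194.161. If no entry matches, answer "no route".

Tunnel0

Routes whose prefix contains 100.132.194.161:
  100.128.0.0/10 (100.128.0.0 - 100.191.255.255) -> Tunnel0
More-specific entries that do NOT match:
  108.132.194.160/30 (108.132.194.160 - 108.132.194.163) does not contain 100.132.194.161
  100.132.210.160/27 (100.132.210.160 - 100.132.210.191) does not contain 100.132.194.161
  100.133.0.0/16 (100.133.0.0 - 100.133.255.255) does not contain 100.132.194.161
Longest matching prefix is /10 -> interface Tunnel0.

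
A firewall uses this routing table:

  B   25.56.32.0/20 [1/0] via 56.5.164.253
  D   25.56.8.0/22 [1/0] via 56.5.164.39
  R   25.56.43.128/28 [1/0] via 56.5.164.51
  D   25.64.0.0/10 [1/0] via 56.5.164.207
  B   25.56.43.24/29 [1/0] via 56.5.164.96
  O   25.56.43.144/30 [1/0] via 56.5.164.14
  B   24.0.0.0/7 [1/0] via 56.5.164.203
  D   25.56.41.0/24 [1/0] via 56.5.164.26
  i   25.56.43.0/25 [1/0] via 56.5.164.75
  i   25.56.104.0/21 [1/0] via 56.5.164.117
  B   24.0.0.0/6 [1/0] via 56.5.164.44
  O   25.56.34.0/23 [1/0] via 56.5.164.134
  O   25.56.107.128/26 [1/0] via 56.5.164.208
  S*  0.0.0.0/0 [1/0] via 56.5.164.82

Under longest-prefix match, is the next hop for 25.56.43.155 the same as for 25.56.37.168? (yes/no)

yes

25.56.43.155: longest match 25.56.32.0/20 -> 56.5.164.253
25.56.37.168: longest match 25.56.32.0/20 -> 56.5.164.253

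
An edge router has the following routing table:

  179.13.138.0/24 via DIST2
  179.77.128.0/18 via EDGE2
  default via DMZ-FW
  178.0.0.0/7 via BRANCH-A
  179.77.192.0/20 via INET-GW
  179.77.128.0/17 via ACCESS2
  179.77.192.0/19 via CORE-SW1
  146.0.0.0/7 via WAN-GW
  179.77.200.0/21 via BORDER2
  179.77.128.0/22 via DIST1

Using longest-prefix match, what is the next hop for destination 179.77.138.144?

EDGE2

Routes whose prefix contains 179.77.138.144:
  0.0.0.0/0 (default, matches everything) -> DMZ-FW
  178.0.0.0/7 (178.0.0.0 - 179.255.255.255) -> BRANCH-A
  179.77.128.0/17 (179.77.128.0 - 179.77.255.255) -> ACCESS2
  179.77.128.0/18 (179.77.128.0 - 179.77.191.255) -> EDGE2
More-specific entries that do NOT match:
  179.13.138.0/24 (179.13.138.0 - 179.13.138.255) does not contain 179.77.138.144
  179.77.128.0/22 (179.77.128.0 - 179.77.131.255) does not contain 179.77.138.144
  179.77.200.0/21 (179.77.200.0 - 179.77.207.255) does not contain 179.77.138.144
  179.77.192.0/20 (179.77.192.0 - 179.77.207.255) does not contain 179.77.138.144
  179.77.192.0/19 (179.77.192.0 - 179.77.223.255) does not contain 179.77.138.144
Longest matching prefix is /18 -> next hop EDGE2.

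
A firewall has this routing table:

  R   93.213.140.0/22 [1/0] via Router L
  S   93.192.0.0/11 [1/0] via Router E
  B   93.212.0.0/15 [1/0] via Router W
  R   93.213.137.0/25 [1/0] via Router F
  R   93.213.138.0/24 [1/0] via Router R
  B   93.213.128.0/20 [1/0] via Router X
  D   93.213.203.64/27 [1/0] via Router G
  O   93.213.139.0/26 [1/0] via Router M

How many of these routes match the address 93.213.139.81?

3

Prefixes containing 93.213.139.81:
  93.192.0.0/11 (93.192.0.0 - 93.223.255.255)
  93.212.0.0/15 (93.212.0.0 - 93.213.255.255)
  93.213.128.0/20 (93.213.128.0 - 93.213.143.255)
Total matching entries: 3.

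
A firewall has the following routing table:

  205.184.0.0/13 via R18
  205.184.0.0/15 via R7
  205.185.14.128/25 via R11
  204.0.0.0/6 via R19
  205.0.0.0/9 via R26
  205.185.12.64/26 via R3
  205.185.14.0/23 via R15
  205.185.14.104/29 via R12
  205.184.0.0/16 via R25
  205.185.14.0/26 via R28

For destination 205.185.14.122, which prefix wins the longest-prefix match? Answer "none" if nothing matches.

205.185.14.0/23

Entries matching 205.185.14.122:
  204.0.0.0/6 (204.0.0.0 - 207.255.255.255)
  205.184.0.0/13 (205.184.0.0 - 205.191.255.255)
  205.184.0.0/15 (205.184.0.0 - 205.185.255.255)
  205.185.14.0/23 (205.185.14.0 - 205.185.15.255)
Most specific is 205.185.14.0/23.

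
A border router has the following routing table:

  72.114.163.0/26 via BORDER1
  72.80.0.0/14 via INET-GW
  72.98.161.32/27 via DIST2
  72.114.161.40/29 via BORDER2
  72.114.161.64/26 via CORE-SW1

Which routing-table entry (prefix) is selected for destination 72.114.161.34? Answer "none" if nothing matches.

72.114.161.34 is outside every listed prefix and there is no default route.

none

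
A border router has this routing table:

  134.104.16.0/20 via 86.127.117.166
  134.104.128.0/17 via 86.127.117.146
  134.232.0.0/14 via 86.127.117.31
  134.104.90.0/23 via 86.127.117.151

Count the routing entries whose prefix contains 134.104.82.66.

No listed prefix contains 134.104.82.66.
Total matching entries: 0.

0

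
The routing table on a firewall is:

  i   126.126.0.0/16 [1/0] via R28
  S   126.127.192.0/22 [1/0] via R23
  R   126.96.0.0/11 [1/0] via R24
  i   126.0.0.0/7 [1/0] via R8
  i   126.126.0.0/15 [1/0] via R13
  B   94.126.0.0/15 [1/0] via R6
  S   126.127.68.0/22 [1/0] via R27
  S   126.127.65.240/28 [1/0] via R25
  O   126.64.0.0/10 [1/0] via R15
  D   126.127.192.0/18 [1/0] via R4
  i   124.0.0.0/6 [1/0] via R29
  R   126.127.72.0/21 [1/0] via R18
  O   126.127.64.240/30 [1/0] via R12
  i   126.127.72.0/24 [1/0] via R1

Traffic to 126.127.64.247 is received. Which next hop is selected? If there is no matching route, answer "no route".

R13

Routes whose prefix contains 126.127.64.247:
  124.0.0.0/6 (124.0.0.0 - 127.255.255.255) -> R29
  126.0.0.0/7 (126.0.0.0 - 127.255.255.255) -> R8
  126.64.0.0/10 (126.64.0.0 - 126.127.255.255) -> R15
  126.96.0.0/11 (126.96.0.0 - 126.127.255.255) -> R24
  126.126.0.0/15 (126.126.0.0 - 126.127.255.255) -> R13
More-specific entries that do NOT match:
  126.127.64.240/30 (126.127.64.240 - 126.127.64.243) does not contain 126.127.64.247
  126.127.65.240/28 (126.127.65.240 - 126.127.65.255) does not contain 126.127.64.247
  126.127.72.0/24 (126.127.72.0 - 126.127.72.255) does not contain 126.127.64.247
  126.127.192.0/22 (126.127.192.0 - 126.127.195.255) does not contain 126.127.64.247
  126.127.68.0/22 (126.127.68.0 - 126.127.71.255) does not contain 126.127.64.247
  126.127.72.0/21 (126.127.72.0 - 126.127.79.255) does not contain 126.127.64.247
  126.127.192.0/18 (126.127.192.0 - 126.127.255.255) does not contain 126.127.64.247
  126.126.0.0/16 (126.126.0.0 - 126.126.255.255) does not contain 126.127.64.247
Longest matching prefix is /15 -> next hop R13.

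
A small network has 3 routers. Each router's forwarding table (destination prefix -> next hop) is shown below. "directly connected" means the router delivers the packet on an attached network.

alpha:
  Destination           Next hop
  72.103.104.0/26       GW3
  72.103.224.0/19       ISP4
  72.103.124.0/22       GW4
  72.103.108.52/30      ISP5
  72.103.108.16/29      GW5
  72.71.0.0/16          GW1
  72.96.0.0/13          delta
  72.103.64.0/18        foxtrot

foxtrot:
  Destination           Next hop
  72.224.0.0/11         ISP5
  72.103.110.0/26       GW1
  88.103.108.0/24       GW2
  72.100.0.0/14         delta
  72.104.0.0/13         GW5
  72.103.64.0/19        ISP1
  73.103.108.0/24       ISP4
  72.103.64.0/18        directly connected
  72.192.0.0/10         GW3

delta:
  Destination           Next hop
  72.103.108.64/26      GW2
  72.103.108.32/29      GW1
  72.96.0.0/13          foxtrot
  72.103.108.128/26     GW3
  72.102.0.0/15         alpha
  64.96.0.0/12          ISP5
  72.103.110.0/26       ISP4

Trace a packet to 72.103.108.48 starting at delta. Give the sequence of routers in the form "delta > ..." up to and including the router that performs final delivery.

delta > alpha > foxtrot

At delta: longest match for 72.103.108.48 is 72.102.0.0/15 -> alpha
At alpha: longest match for 72.103.108.48 is 72.103.64.0/18 -> foxtrot
At foxtrot: longest match for 72.103.108.48 is 72.103.64.0/18 -> directly connected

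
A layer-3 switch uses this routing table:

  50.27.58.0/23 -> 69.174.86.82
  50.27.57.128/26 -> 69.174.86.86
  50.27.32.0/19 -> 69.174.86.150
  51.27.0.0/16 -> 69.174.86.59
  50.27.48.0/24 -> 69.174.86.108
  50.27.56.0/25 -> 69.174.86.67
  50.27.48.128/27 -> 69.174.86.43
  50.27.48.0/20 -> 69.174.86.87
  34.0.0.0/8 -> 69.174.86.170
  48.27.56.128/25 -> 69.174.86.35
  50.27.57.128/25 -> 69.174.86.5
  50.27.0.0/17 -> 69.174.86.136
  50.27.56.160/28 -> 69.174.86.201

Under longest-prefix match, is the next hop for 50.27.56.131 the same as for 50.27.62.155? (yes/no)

50.27.56.131: longest match 50.27.48.0/20 -> 69.174.86.87
50.27.62.155: longest match 50.27.48.0/20 -> 69.174.86.87

yes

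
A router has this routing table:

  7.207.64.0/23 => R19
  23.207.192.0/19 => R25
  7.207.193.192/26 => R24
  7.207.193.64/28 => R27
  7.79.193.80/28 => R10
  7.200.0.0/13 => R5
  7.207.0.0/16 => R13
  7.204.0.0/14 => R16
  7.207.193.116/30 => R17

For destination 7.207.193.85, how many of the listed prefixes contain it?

3

Prefixes containing 7.207.193.85:
  7.200.0.0/13 (7.200.0.0 - 7.207.255.255)
  7.204.0.0/14 (7.204.0.0 - 7.207.255.255)
  7.207.0.0/16 (7.207.0.0 - 7.207.255.255)
Total matching entries: 3.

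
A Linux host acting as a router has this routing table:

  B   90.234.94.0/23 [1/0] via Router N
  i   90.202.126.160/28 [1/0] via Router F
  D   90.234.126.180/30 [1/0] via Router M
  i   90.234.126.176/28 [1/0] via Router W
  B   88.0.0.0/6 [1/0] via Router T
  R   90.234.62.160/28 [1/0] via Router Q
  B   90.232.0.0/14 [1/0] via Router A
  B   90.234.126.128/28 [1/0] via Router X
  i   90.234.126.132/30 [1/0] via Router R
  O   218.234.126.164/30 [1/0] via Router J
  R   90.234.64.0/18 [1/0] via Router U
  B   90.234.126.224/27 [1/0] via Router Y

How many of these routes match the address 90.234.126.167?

3

Prefixes containing 90.234.126.167:
  88.0.0.0/6 (88.0.0.0 - 91.255.255.255)
  90.232.0.0/14 (90.232.0.0 - 90.235.255.255)
  90.234.64.0/18 (90.234.64.0 - 90.234.127.255)
Total matching entries: 3.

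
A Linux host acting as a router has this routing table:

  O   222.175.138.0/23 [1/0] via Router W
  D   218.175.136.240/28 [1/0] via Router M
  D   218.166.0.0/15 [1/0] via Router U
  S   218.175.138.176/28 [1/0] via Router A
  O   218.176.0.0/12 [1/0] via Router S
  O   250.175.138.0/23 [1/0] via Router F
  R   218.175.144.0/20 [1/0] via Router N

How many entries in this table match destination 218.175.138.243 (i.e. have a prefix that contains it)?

No listed prefix contains 218.175.138.243.
Total matching entries: 0.

0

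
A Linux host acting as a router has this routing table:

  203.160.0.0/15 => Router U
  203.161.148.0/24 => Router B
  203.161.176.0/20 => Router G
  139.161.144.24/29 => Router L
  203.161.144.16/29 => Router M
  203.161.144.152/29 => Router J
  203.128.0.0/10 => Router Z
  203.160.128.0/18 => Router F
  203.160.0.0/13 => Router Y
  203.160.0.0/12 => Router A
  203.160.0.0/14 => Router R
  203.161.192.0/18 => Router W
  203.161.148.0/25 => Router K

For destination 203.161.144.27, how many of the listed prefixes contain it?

5

Prefixes containing 203.161.144.27:
  203.128.0.0/10 (203.128.0.0 - 203.191.255.255)
  203.160.0.0/12 (203.160.0.0 - 203.175.255.255)
  203.160.0.0/13 (203.160.0.0 - 203.167.255.255)
  203.160.0.0/14 (203.160.0.0 - 203.163.255.255)
  203.160.0.0/15 (203.160.0.0 - 203.161.255.255)
Total matching entries: 5.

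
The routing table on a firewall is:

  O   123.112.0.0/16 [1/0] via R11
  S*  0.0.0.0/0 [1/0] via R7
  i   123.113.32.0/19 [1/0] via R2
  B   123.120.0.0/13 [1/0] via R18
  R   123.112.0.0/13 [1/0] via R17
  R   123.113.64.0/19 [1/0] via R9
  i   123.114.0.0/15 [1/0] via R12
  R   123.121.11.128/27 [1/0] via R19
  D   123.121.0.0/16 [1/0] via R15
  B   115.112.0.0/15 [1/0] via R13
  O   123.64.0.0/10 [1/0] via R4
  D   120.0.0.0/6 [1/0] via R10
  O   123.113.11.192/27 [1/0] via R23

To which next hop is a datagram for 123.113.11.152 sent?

Routes whose prefix contains 123.113.11.152:
  0.0.0.0/0 (default, matches everything) -> R7
  120.0.0.0/6 (120.0.0.0 - 123.255.255.255) -> R10
  123.64.0.0/10 (123.64.0.0 - 123.127.255.255) -> R4
  123.112.0.0/13 (123.112.0.0 - 123.119.255.255) -> R17
More-specific entries that do NOT match:
  123.121.11.128/27 (123.121.11.128 - 123.121.11.159) does not contain 123.113.11.152
  123.113.11.192/27 (123.113.11.192 - 123.113.11.223) does not contain 123.113.11.152
  123.113.32.0/19 (123.113.32.0 - 123.113.63.255) does not contain 123.113.11.152
  123.113.64.0/19 (123.113.64.0 - 123.113.95.255) does not contain 123.113.11.152
  123.112.0.0/16 (123.112.0.0 - 123.112.255.255) does not contain 123.113.11.152
  123.121.0.0/16 (123.121.0.0 - 123.121.255.255) does not contain 123.113.11.152
  123.114.0.0/15 (123.114.0.0 - 123.115.255.255) does not contain 123.113.11.152
  115.112.0.0/15 (115.112.0.0 - 115.113.255.255) does not contain 123.113.11.152
Longest matching prefix is /13 -> next hop R17.

R17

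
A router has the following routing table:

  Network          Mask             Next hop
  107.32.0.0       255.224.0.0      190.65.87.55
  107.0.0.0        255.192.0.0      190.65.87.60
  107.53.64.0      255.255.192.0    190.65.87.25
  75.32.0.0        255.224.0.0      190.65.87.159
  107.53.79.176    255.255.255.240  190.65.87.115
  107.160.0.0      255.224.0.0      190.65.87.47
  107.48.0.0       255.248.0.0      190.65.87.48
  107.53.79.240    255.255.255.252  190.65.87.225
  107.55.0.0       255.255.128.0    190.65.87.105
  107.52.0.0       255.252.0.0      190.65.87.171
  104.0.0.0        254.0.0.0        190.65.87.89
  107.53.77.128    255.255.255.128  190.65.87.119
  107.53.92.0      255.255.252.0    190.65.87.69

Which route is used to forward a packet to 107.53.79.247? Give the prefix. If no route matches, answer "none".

Entries matching 107.53.79.247:
  107.0.0.0/10 (107.0.0.0 - 107.63.255.255)
  107.32.0.0/11 (107.32.0.0 - 107.63.255.255)
  107.48.0.0/13 (107.48.0.0 - 107.55.255.255)
  107.52.0.0/14 (107.52.0.0 - 107.55.255.255)
  107.53.64.0/18 (107.53.64.0 - 107.53.127.255)
Most specific is 107.53.64.0/18.

107.53.64.0/18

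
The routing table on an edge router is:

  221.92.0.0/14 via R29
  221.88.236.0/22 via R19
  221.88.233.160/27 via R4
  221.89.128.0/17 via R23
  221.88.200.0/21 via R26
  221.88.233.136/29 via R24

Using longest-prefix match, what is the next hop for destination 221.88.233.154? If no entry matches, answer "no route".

no route

No entry's prefix contains 221.88.233.154; there is no default route.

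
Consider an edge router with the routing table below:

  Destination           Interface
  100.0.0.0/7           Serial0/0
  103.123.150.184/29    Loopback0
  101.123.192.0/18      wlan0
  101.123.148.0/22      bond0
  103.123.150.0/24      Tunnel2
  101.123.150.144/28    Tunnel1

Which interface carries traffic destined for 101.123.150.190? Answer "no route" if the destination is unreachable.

Routes whose prefix contains 101.123.150.190:
  100.0.0.0/7 (100.0.0.0 - 101.255.255.255) -> Serial0/0
  101.123.148.0/22 (101.123.148.0 - 101.123.151.255) -> bond0
More-specific entries that do NOT match:
  103.123.150.184/29 (103.123.150.184 - 103.123.150.191) does not contain 101.123.150.190
  101.123.150.144/28 (101.123.150.144 - 101.123.150.159) does not contain 101.123.150.190
  103.123.150.0/24 (103.123.150.0 - 103.123.150.255) does not contain 101.123.150.190
Longest matching prefix is /22 -> interface bond0.

bond0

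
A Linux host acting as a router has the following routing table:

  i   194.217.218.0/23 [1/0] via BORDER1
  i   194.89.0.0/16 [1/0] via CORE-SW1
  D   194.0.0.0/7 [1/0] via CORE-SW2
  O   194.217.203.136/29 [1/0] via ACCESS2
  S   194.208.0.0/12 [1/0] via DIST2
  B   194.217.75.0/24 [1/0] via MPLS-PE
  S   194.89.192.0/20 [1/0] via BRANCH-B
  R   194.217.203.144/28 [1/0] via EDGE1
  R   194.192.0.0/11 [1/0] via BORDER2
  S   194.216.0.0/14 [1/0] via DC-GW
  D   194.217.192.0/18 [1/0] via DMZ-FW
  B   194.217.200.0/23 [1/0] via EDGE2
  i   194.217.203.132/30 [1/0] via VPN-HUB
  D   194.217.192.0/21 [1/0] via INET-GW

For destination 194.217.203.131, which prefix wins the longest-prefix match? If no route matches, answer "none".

Entries matching 194.217.203.131:
  194.0.0.0/7 (194.0.0.0 - 195.255.255.255)
  194.192.0.0/11 (194.192.0.0 - 194.223.255.255)
  194.208.0.0/12 (194.208.0.0 - 194.223.255.255)
  194.216.0.0/14 (194.216.0.0 - 194.219.255.255)
  194.217.192.0/18 (194.217.192.0 - 194.217.255.255)
Most specific is 194.217.192.0/18.

194.217.192.0/18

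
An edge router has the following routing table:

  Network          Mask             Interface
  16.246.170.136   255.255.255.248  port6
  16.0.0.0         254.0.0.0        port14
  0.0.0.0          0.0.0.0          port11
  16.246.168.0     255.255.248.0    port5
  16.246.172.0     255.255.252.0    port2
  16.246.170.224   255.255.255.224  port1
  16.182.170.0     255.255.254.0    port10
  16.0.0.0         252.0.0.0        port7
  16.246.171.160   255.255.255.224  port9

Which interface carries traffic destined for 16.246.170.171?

Routes whose prefix contains 16.246.170.171:
  0.0.0.0/0 (default, matches everything) -> port11
  16.0.0.0/6 (16.0.0.0 - 19.255.255.255) -> port7
  16.0.0.0/7 (16.0.0.0 - 17.255.255.255) -> port14
  16.246.168.0/21 (16.246.168.0 - 16.246.175.255) -> port5
More-specific entries that do NOT match:
  16.246.170.136/29 (16.246.170.136 - 16.246.170.143) does not contain 16.246.170.171
  16.246.170.224/27 (16.246.170.224 - 16.246.170.255) does not contain 16.246.170.171
  16.246.171.160/27 (16.246.171.160 - 16.246.171.191) does not contain 16.246.170.171
  16.182.170.0/23 (16.182.170.0 - 16.182.171.255) does not contain 16.246.170.171
  16.246.172.0/22 (16.246.172.0 - 16.246.175.255) does not contain 16.246.170.171
Longest matching prefix is /21 -> interface port5.

port5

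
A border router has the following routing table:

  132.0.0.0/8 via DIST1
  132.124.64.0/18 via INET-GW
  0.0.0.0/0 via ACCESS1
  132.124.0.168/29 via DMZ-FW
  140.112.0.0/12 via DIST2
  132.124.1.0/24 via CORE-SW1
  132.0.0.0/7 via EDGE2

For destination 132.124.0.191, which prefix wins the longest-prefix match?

Entries matching 132.124.0.191:
  0.0.0.0/0 (default, matches everything)
  132.0.0.0/7 (132.0.0.0 - 133.255.255.255)
  132.0.0.0/8 (132.0.0.0 - 132.255.255.255)
Most specific is 132.0.0.0/8.

132.0.0.0/8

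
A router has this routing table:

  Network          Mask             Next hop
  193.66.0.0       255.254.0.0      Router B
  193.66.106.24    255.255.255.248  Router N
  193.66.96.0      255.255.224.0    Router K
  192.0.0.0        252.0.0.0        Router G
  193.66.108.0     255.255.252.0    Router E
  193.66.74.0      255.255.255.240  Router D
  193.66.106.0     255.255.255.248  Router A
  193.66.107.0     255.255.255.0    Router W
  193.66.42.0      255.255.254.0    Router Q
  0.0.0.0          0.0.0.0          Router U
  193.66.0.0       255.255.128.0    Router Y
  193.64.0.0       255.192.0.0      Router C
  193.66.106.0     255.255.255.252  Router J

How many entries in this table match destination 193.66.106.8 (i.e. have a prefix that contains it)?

Prefixes containing 193.66.106.8:
  0.0.0.0/0 (default, matches everything)
  192.0.0.0/6 (192.0.0.0 - 195.255.255.255)
  193.64.0.0/10 (193.64.0.0 - 193.127.255.255)
  193.66.0.0/15 (193.66.0.0 - 193.67.255.255)
  193.66.0.0/17 (193.66.0.0 - 193.66.127.255)
  193.66.96.0/19 (193.66.96.0 - 193.66.127.255)
Total matching entries: 6.

6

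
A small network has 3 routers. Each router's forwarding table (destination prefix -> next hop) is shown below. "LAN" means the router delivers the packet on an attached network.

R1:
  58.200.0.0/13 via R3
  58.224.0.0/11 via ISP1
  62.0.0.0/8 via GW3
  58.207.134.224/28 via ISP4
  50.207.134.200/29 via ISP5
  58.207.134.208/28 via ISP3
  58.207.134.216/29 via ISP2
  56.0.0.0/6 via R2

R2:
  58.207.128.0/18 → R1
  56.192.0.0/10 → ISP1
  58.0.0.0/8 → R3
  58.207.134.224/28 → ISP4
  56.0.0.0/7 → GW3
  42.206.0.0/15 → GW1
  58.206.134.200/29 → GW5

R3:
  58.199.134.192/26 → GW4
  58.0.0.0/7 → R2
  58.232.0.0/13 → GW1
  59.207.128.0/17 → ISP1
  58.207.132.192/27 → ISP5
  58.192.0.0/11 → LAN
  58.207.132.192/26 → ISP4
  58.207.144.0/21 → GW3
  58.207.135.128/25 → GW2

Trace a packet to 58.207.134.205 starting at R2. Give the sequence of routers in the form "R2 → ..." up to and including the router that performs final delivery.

At R2: longest match for 58.207.134.205 is 58.207.128.0/18 -> R1
At R1: longest match for 58.207.134.205 is 58.200.0.0/13 -> R3
At R3: longest match for 58.207.134.205 is 58.192.0.0/11 -> LAN

R2 → R1 → R3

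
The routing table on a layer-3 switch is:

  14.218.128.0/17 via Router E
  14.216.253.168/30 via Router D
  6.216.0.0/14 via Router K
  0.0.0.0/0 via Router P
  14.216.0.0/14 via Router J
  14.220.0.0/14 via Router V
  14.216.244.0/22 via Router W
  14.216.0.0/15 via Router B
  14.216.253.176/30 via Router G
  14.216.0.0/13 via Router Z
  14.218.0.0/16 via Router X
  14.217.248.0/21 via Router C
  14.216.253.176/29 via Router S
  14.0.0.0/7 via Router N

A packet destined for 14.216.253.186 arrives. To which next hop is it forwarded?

Routes whose prefix contains 14.216.253.186:
  0.0.0.0/0 (default, matches everything) -> Router P
  14.0.0.0/7 (14.0.0.0 - 15.255.255.255) -> Router N
  14.216.0.0/13 (14.216.0.0 - 14.223.255.255) -> Router Z
  14.216.0.0/14 (14.216.0.0 - 14.219.255.255) -> Router J
  14.216.0.0/15 (14.216.0.0 - 14.217.255.255) -> Router B
More-specific entries that do NOT match:
  14.216.253.168/30 (14.216.253.168 - 14.216.253.171) does not contain 14.216.253.186
  14.216.253.176/30 (14.216.253.176 - 14.216.253.179) does not contain 14.216.253.186
  14.216.253.176/29 (14.216.253.176 - 14.216.253.183) does not contain 14.216.253.186
  14.216.244.0/22 (14.216.244.0 - 14.216.247.255) does not contain 14.216.253.186
  14.217.248.0/21 (14.217.248.0 - 14.217.255.255) does not contain 14.216.253.186
  14.218.128.0/17 (14.218.128.0 - 14.218.255.255) does not contain 14.216.253.186
  14.218.0.0/16 (14.218.0.0 - 14.218.255.255) does not contain 14.216.253.186
Longest matching prefix is /15 -> next hop Router B.

Router B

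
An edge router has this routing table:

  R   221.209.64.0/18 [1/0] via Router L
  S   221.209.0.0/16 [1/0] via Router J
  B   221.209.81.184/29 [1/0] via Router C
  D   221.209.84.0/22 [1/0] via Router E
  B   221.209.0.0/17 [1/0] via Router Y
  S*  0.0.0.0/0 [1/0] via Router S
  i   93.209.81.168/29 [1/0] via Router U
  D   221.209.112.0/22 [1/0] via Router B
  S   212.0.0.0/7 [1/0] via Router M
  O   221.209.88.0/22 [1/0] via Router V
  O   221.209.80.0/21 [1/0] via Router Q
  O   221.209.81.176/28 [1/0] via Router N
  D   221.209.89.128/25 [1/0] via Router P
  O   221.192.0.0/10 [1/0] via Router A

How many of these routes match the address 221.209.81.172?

6

Prefixes containing 221.209.81.172:
  0.0.0.0/0 (default, matches everything)
  221.192.0.0/10 (221.192.0.0 - 221.255.255.255)
  221.209.0.0/16 (221.209.0.0 - 221.209.255.255)
  221.209.0.0/17 (221.209.0.0 - 221.209.127.255)
  221.209.64.0/18 (221.209.64.0 - 221.209.127.255)
  221.209.80.0/21 (221.209.80.0 - 221.209.87.255)
Total matching entries: 6.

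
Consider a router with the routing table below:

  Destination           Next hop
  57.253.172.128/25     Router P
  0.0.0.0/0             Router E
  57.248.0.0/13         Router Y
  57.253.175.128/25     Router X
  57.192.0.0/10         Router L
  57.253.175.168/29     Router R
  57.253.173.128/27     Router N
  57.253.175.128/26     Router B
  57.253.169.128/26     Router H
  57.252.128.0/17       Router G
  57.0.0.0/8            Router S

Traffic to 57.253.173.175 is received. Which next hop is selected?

Router Y

Routes whose prefix contains 57.253.173.175:
  0.0.0.0/0 (default, matches everything) -> Router E
  57.0.0.0/8 (57.0.0.0 - 57.255.255.255) -> Router S
  57.192.0.0/10 (57.192.0.0 - 57.255.255.255) -> Router L
  57.248.0.0/13 (57.248.0.0 - 57.255.255.255) -> Router Y
More-specific entries that do NOT match:
  57.253.175.168/29 (57.253.175.168 - 57.253.175.175) does not contain 57.253.173.175
  57.253.173.128/27 (57.253.173.128 - 57.253.173.159) does not contain 57.253.173.175
  57.253.175.128/26 (57.253.175.128 - 57.253.175.191) does not contain 57.253.173.175
  57.253.169.128/26 (57.253.169.128 - 57.253.169.191) does not contain 57.253.173.175
  57.253.172.128/25 (57.253.172.128 - 57.253.172.255) does not contain 57.253.173.175
  57.253.175.128/25 (57.253.175.128 - 57.253.175.255) does not contain 57.253.173.175
  57.252.128.0/17 (57.252.128.0 - 57.252.255.255) does not contain 57.253.173.175
Longest matching prefix is /13 -> next hop Router Y.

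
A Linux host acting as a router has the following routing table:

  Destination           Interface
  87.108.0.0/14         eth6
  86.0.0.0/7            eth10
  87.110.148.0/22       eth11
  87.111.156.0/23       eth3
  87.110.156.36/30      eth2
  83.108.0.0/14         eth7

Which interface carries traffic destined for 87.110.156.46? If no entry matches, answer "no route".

eth6

Routes whose prefix contains 87.110.156.46:
  86.0.0.0/7 (86.0.0.0 - 87.255.255.255) -> eth10
  87.108.0.0/14 (87.108.0.0 - 87.111.255.255) -> eth6
More-specific entries that do NOT match:
  87.110.156.36/30 (87.110.156.36 - 87.110.156.39) does not contain 87.110.156.46
  87.111.156.0/23 (87.111.156.0 - 87.111.157.255) does not contain 87.110.156.46
  87.110.148.0/22 (87.110.148.0 - 87.110.151.255) does not contain 87.110.156.46
Longest matching prefix is /14 -> interface eth6.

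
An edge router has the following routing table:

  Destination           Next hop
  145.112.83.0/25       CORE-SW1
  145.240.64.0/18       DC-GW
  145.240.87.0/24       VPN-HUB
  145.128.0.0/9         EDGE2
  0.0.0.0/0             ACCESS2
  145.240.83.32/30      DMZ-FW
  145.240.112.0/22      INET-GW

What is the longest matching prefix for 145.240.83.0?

Entries matching 145.240.83.0:
  0.0.0.0/0 (default, matches everything)
  145.128.0.0/9 (145.128.0.0 - 145.255.255.255)
  145.240.64.0/18 (145.240.64.0 - 145.240.127.255)
Most specific is 145.240.64.0/18.

145.240.64.0/18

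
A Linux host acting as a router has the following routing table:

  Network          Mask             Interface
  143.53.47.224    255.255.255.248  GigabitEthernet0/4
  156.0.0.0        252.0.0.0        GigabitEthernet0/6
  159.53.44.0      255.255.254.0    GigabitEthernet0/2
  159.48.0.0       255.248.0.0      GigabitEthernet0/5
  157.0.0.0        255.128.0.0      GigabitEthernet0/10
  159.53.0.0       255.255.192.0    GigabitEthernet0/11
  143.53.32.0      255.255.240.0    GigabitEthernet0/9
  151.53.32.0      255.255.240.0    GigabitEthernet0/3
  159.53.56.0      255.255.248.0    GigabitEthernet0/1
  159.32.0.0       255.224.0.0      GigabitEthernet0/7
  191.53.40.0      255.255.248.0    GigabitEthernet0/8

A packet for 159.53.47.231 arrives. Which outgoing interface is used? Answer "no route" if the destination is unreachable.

GigabitEthernet0/11

Routes whose prefix contains 159.53.47.231:
  156.0.0.0/6 (156.0.0.0 - 159.255.255.255) -> GigabitEthernet0/6
  159.32.0.0/11 (159.32.0.0 - 159.63.255.255) -> GigabitEthernet0/7
  159.48.0.0/13 (159.48.0.0 - 159.55.255.255) -> GigabitEthernet0/5
  159.53.0.0/18 (159.53.0.0 - 159.53.63.255) -> GigabitEthernet0/11
More-specific entries that do NOT match:
  143.53.47.224/29 (143.53.47.224 - 143.53.47.231) does not contain 159.53.47.231
  159.53.44.0/23 (159.53.44.0 - 159.53.45.255) does not contain 159.53.47.231
  159.53.56.0/21 (159.53.56.0 - 159.53.63.255) does not contain 159.53.47.231
  191.53.40.0/21 (191.53.40.0 - 191.53.47.255) does not contain 159.53.47.231
  143.53.32.0/20 (143.53.32.0 - 143.53.47.255) does not contain 159.53.47.231
  151.53.32.0/20 (151.53.32.0 - 151.53.47.255) does not contain 159.53.47.231
Longest matching prefix is /18 -> interface GigabitEthernet0/11.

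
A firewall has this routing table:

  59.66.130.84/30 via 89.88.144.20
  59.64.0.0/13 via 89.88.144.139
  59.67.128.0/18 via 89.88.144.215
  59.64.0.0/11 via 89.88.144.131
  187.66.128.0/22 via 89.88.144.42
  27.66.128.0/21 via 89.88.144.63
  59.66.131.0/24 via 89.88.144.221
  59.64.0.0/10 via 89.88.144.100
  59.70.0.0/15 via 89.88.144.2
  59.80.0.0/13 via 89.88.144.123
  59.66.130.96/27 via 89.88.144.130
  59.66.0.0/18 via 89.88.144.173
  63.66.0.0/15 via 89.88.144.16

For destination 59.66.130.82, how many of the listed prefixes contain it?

3

Prefixes containing 59.66.130.82:
  59.64.0.0/10 (59.64.0.0 - 59.127.255.255)
  59.64.0.0/11 (59.64.0.0 - 59.95.255.255)
  59.64.0.0/13 (59.64.0.0 - 59.71.255.255)
Total matching entries: 3.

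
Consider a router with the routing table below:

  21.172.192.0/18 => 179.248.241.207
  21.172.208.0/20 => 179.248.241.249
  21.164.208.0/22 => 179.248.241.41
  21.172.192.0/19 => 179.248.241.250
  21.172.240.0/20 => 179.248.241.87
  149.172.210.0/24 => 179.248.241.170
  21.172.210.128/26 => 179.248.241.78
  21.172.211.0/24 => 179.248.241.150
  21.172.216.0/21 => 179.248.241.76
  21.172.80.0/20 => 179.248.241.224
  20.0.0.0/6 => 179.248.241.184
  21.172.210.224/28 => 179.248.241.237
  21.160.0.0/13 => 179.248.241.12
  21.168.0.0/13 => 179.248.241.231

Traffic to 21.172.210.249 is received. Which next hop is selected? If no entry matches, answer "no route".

179.248.241.249

Routes whose prefix contains 21.172.210.249:
  20.0.0.0/6 (20.0.0.0 - 23.255.255.255) -> 179.248.241.184
  21.168.0.0/13 (21.168.0.0 - 21.175.255.255) -> 179.248.241.231
  21.172.192.0/18 (21.172.192.0 - 21.172.255.255) -> 179.248.241.207
  21.172.192.0/19 (21.172.192.0 - 21.172.223.255) -> 179.248.241.250
  21.172.208.0/20 (21.172.208.0 - 21.172.223.255) -> 179.248.241.249
More-specific entries that do NOT match:
  21.172.210.224/28 (21.172.210.224 - 21.172.210.239) does not contain 21.172.210.249
  21.172.210.128/26 (21.172.210.128 - 21.172.210.191) does not contain 21.172.210.249
  149.172.210.0/24 (149.172.210.0 - 149.172.210.255) does not contain 21.172.210.249
  21.172.211.0/24 (21.172.211.0 - 21.172.211.255) does not contain 21.172.210.249
  21.164.208.0/22 (21.164.208.0 - 21.164.211.255) does not contain 21.172.210.249
  21.172.216.0/21 (21.172.216.0 - 21.172.223.255) does not contain 21.172.210.249
Longest matching prefix is /20 -> next hop 179.248.241.249.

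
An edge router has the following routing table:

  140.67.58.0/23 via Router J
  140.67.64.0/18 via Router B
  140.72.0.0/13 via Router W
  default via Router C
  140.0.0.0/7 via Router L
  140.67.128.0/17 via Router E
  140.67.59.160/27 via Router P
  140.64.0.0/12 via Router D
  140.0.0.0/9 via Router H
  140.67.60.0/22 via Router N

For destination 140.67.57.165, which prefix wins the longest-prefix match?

Entries matching 140.67.57.165:
  0.0.0.0/0 (default, matches everything)
  140.0.0.0/7 (140.0.0.0 - 141.255.255.255)
  140.0.0.0/9 (140.0.0.0 - 140.127.255.255)
  140.64.0.0/12 (140.64.0.0 - 140.79.255.255)
Most specific is 140.64.0.0/12.

140.64.0.0/12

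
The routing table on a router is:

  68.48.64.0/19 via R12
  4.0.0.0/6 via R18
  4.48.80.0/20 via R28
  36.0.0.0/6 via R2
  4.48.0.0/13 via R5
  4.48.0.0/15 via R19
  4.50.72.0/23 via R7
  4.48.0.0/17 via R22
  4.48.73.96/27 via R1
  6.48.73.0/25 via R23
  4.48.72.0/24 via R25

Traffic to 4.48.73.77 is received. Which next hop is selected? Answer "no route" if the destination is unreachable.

R22

Routes whose prefix contains 4.48.73.77:
  4.0.0.0/6 (4.0.0.0 - 7.255.255.255) -> R18
  4.48.0.0/13 (4.48.0.0 - 4.55.255.255) -> R5
  4.48.0.0/15 (4.48.0.0 - 4.49.255.255) -> R19
  4.48.0.0/17 (4.48.0.0 - 4.48.127.255) -> R22
More-specific entries that do NOT match:
  4.48.73.96/27 (4.48.73.96 - 4.48.73.127) does not contain 4.48.73.77
  6.48.73.0/25 (6.48.73.0 - 6.48.73.127) does not contain 4.48.73.77
  4.48.72.0/24 (4.48.72.0 - 4.48.72.255) does not contain 4.48.73.77
  4.50.72.0/23 (4.50.72.0 - 4.50.73.255) does not contain 4.48.73.77
  4.48.80.0/20 (4.48.80.0 - 4.48.95.255) does not contain 4.48.73.77
  68.48.64.0/19 (68.48.64.0 - 68.48.95.255) does not contain 4.48.73.77
Longest matching prefix is /17 -> next hop R22.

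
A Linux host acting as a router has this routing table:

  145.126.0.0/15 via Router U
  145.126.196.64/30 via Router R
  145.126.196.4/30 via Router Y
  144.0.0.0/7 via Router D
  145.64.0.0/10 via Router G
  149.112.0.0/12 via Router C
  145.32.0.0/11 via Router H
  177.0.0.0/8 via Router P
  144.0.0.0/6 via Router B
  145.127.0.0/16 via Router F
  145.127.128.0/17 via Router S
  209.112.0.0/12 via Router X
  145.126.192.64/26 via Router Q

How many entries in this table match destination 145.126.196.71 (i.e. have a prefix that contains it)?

Prefixes containing 145.126.196.71:
  144.0.0.0/6 (144.0.0.0 - 147.255.255.255)
  144.0.0.0/7 (144.0.0.0 - 145.255.255.255)
  145.64.0.0/10 (145.64.0.0 - 145.127.255.255)
  145.126.0.0/15 (145.126.0.0 - 145.127.255.255)
Total matching entries: 4.

4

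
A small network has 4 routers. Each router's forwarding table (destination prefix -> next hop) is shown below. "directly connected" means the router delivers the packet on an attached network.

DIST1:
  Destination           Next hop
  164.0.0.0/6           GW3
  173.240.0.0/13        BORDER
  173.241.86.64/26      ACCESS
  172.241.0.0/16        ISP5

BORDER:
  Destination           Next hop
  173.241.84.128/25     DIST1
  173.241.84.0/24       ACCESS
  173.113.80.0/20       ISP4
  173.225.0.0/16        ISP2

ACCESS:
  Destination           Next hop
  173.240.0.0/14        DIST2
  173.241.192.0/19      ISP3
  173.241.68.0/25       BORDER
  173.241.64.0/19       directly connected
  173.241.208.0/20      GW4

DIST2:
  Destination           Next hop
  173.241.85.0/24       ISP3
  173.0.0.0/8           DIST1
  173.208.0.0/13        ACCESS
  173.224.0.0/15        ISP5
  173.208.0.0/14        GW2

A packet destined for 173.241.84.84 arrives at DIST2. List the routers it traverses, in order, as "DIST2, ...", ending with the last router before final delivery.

At DIST2: longest match for 173.241.84.84 is 173.0.0.0/8 -> DIST1
At DIST1: longest match for 173.241.84.84 is 173.240.0.0/13 -> BORDER
At BORDER: longest match for 173.241.84.84 is 173.241.84.0/24 -> ACCESS
At ACCESS: longest match for 173.241.84.84 is 173.241.64.0/19 -> directly connected

DIST2, DIST1, BORDER, ACCESS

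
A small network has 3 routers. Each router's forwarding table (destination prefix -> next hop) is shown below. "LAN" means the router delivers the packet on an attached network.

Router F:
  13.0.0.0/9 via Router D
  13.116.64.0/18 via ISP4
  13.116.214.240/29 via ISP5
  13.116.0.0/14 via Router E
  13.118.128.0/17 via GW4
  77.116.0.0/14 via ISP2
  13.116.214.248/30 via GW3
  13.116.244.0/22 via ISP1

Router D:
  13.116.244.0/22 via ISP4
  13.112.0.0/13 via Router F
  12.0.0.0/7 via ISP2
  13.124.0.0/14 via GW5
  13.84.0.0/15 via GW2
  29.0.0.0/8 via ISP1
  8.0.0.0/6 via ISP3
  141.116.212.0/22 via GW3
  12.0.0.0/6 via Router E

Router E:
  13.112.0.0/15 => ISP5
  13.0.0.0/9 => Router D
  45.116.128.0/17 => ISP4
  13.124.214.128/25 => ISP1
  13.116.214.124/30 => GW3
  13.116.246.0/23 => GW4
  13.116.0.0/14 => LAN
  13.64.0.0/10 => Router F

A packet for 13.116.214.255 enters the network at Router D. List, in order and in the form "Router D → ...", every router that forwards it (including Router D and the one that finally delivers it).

Router D → Router F → Router E

At Router D: longest match for 13.116.214.255 is 13.112.0.0/13 -> Router F
At Router F: longest match for 13.116.214.255 is 13.116.0.0/14 -> Router E
At Router E: longest match for 13.116.214.255 is 13.116.0.0/14 -> LAN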